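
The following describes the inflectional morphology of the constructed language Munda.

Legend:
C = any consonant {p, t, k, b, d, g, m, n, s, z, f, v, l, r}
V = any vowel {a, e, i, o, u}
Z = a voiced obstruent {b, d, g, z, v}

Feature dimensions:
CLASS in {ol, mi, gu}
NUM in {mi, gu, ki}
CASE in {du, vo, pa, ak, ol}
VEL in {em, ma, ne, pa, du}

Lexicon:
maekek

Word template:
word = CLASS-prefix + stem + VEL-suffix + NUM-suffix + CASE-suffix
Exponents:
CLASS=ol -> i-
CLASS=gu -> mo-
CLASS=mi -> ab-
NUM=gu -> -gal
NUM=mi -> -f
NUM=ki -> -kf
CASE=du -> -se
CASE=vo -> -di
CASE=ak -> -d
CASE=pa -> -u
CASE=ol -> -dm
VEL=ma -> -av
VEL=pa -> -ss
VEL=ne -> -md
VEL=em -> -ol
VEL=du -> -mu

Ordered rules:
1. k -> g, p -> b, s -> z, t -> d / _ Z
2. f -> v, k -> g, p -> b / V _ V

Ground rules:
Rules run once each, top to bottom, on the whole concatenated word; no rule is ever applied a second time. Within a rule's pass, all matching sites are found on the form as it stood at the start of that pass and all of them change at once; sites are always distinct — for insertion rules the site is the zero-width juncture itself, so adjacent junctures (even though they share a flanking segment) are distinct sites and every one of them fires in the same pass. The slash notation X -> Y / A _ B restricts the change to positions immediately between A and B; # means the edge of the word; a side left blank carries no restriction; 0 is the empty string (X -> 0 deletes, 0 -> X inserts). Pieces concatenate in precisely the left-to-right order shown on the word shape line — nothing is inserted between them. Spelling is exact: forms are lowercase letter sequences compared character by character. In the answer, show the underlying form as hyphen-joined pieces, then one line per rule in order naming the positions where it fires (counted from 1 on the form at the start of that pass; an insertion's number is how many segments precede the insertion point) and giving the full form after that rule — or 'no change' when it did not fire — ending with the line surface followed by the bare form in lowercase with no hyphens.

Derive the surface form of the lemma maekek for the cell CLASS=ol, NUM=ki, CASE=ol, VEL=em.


underlying: i-maekek-ol-kf-dm
1. k -> g, p -> b, s -> z, t -> d / _ Z: no change
2. f -> v, k -> g, p -> b / V _ V: fires at position(s) 5, 7: imaegegolkfdm
surface: imaegegolkfdm


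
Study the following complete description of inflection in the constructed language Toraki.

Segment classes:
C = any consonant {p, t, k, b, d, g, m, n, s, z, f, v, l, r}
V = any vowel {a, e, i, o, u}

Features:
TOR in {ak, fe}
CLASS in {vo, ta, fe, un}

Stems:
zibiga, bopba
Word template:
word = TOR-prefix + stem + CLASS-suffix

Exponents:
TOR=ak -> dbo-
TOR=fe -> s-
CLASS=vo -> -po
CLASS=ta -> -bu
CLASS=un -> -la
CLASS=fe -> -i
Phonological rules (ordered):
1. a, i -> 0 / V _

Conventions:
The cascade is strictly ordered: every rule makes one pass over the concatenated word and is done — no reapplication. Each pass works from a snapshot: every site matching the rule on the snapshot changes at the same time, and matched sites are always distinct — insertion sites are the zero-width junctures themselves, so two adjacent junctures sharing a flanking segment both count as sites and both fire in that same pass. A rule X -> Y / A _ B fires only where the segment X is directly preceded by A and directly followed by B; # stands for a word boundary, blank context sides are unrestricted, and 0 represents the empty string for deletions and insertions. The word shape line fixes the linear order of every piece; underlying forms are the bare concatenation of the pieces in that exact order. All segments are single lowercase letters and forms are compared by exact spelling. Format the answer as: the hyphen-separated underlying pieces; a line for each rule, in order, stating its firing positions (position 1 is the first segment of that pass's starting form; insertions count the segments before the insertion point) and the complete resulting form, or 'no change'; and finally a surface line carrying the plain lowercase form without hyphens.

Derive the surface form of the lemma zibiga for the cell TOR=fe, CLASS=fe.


underlying: s-zibiga-i
1. a, i -> 0 / V _: fires at position(s) 8: szibiga
surface: szibiga


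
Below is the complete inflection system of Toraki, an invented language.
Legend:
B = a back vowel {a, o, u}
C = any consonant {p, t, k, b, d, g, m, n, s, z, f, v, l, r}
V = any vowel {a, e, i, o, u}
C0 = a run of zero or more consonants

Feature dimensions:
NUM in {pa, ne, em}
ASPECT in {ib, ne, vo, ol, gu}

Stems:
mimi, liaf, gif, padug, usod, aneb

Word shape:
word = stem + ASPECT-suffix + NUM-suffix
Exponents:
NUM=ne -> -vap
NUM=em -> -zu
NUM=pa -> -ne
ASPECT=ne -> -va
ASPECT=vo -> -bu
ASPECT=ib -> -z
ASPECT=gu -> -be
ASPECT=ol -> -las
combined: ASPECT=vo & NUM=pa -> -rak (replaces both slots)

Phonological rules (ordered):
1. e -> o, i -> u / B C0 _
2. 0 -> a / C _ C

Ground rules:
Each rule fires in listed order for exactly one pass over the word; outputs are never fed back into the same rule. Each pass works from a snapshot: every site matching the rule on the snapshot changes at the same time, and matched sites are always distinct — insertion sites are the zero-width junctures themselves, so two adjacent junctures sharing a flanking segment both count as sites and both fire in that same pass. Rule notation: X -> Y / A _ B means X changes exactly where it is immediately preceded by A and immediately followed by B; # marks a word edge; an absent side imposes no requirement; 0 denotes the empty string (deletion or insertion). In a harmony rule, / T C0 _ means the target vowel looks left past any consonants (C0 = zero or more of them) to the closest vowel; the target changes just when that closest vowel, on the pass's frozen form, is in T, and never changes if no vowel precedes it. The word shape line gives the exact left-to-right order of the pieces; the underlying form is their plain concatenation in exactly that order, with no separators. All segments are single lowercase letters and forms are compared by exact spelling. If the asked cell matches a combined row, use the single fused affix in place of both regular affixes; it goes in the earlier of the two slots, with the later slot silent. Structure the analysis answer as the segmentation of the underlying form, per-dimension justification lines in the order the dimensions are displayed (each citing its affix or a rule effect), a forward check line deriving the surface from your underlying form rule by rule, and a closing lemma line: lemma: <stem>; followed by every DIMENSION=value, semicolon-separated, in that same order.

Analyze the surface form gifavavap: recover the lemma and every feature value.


underlying: gif-va-vap
NUM=ne - signalled by the affix -vap
ASPECT=ne - signalled by the affix -va
check: gifvavap -> gifvavap -> gifavavap
lemma: gif; NUM=ne; ASPECT=ne


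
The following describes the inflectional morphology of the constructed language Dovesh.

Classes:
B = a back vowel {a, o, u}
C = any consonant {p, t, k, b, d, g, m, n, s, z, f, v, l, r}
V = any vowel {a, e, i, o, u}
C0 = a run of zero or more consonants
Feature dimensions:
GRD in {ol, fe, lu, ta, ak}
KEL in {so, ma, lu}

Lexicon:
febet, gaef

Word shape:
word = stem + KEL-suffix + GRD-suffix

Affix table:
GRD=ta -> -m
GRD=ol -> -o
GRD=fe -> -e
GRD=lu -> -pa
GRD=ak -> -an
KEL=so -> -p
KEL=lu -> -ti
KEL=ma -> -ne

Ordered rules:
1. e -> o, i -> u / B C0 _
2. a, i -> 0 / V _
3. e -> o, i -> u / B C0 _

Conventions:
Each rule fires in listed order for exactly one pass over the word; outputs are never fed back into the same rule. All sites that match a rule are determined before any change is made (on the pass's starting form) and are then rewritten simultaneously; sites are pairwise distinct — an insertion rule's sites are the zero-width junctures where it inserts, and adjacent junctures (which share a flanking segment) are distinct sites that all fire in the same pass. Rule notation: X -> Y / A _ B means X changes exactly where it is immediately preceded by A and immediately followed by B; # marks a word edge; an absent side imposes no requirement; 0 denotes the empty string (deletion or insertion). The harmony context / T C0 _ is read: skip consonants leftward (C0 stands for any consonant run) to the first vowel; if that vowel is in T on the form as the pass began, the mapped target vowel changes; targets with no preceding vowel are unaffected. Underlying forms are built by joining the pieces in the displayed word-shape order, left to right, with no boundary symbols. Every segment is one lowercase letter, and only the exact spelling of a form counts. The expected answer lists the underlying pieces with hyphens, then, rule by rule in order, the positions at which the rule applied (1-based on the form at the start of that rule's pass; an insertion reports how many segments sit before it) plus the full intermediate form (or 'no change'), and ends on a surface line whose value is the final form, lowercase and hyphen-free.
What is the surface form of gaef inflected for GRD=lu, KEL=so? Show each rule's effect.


underlying: gaef-p-pa
1. e -> o, i -> u / B C0 _: fires at position(s) 3: gaofppa
2. a, i -> 0 / V _: no change
3. e -> o, i -> u / B C0 _: no change
surface: gaofppa


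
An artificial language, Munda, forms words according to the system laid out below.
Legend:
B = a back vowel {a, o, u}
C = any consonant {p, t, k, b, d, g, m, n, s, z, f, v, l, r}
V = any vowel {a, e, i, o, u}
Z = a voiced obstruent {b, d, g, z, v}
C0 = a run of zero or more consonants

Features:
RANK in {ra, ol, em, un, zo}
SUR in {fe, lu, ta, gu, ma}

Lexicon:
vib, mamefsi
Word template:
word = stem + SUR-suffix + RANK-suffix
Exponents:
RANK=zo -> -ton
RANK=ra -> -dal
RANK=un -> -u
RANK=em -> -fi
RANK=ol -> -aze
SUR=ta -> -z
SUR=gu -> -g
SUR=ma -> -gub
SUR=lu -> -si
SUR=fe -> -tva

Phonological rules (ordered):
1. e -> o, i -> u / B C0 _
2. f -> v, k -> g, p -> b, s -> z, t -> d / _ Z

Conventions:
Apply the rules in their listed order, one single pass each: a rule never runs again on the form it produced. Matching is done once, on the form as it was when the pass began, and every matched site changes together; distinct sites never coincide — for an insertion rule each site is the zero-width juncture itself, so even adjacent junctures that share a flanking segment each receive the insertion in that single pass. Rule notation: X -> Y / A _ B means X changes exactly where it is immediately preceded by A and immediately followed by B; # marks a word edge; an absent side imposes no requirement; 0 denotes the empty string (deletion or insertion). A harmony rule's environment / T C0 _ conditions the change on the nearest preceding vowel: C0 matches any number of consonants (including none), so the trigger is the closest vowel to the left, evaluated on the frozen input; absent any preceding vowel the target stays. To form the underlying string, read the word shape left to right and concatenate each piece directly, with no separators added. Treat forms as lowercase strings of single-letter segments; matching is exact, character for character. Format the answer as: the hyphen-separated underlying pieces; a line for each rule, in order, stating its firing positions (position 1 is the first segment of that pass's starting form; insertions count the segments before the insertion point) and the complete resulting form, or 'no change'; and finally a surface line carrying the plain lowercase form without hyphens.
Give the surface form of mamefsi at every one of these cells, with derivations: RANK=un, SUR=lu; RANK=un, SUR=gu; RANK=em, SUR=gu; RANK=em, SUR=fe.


cell RANK=un, SUR=lu:
underlying: mamefsi-si-u
1. e -> o, i -> u / B C0 _: fires at position(s) 4: mamofsisiu
2. f -> v, k -> g, p -> b, s -> z, t -> d / _ Z: no change
surface: mamofsisiu

cell RANK=un, SUR=gu:
underlying: mamefsi-g-u
1. e -> o, i -> u / B C0 _: fires at position(s) 4: mamofsigu
2. f -> v, k -> g, p -> b, s -> z, t -> d / _ Z: no change
surface: mamofsigu

cell RANK=em, SUR=gu:
underlying: mamefsi-g-fi
1. e -> o, i -> u / B C0 _: fires at position(s) 4: mamofsigfi
2. f -> v, k -> g, p -> b, s -> z, t -> d / _ Z: no change
surface: mamofsigfi

cell RANK=em, SUR=fe:
underlying: mamefsi-tva-fi
1. e -> o, i -> u / B C0 _: fires at position(s) 4, 12: mamofsitvafu
2. f -> v, k -> g, p -> b, s -> z, t -> d / _ Z: fires at position(s) 8: mamofsidvafu
surface: mamofsidvafu


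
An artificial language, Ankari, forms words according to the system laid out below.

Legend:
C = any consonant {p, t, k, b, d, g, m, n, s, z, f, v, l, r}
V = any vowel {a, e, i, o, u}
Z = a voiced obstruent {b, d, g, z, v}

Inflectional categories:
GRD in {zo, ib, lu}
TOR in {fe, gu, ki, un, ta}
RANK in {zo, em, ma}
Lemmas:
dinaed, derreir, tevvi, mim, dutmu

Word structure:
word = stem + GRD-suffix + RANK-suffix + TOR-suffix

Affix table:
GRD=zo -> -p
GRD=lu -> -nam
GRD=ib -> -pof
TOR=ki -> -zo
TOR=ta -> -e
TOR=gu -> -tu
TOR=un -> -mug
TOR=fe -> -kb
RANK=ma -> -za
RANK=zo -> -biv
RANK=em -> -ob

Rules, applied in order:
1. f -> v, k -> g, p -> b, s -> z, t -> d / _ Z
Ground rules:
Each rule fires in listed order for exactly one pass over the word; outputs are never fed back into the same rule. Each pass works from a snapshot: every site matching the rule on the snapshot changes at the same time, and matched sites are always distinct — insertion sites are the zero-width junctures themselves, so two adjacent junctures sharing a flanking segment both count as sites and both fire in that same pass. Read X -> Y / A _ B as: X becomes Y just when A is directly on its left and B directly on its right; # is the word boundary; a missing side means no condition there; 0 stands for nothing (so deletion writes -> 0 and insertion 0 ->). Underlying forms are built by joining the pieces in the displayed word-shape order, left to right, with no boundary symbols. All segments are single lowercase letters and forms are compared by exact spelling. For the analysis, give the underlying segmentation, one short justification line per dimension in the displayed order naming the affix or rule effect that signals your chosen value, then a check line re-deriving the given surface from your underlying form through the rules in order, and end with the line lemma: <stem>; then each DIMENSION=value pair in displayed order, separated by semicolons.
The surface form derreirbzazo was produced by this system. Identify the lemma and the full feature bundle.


underlying: derreir-p-za-zo
GRD=zo - signalled by the affix -p
TOR=ki - signalled by the affix -zo
RANK=ma - signalled by the affix -za
check: derreirpzazo -> derreirbzazo
lemma: derreir; GRD=zo; TOR=ki; RANK=ma


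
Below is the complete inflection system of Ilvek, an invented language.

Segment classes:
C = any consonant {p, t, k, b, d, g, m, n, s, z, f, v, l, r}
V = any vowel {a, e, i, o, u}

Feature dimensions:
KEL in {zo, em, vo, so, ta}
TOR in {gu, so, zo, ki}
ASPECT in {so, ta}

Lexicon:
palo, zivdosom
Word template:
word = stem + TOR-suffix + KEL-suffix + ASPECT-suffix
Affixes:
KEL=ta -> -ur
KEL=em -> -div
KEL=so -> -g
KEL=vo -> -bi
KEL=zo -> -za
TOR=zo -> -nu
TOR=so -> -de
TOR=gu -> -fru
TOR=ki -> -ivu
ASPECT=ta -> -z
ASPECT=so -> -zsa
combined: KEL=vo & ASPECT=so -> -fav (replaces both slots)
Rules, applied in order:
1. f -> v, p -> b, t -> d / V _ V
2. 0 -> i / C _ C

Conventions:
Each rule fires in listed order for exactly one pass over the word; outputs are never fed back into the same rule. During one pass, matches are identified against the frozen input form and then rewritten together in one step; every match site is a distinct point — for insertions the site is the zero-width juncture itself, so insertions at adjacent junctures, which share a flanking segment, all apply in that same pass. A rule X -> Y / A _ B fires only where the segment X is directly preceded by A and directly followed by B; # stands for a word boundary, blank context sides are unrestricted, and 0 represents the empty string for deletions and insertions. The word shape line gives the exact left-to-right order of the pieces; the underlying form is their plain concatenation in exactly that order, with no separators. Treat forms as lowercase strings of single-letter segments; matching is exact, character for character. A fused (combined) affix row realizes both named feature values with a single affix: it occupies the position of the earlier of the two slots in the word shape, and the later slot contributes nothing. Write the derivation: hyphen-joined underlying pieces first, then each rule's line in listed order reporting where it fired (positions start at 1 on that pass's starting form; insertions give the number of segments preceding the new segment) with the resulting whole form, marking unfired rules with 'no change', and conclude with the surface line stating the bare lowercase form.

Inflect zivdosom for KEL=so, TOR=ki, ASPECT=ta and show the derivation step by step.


underlying: zivdosom-ivu-g-z
1. f -> v, p -> b, t -> d / V _ V: no change
2. 0 -> i / C _ C: inserts after position(s) 3, 12: zividosomivugiz
surface: zividosomivugiz


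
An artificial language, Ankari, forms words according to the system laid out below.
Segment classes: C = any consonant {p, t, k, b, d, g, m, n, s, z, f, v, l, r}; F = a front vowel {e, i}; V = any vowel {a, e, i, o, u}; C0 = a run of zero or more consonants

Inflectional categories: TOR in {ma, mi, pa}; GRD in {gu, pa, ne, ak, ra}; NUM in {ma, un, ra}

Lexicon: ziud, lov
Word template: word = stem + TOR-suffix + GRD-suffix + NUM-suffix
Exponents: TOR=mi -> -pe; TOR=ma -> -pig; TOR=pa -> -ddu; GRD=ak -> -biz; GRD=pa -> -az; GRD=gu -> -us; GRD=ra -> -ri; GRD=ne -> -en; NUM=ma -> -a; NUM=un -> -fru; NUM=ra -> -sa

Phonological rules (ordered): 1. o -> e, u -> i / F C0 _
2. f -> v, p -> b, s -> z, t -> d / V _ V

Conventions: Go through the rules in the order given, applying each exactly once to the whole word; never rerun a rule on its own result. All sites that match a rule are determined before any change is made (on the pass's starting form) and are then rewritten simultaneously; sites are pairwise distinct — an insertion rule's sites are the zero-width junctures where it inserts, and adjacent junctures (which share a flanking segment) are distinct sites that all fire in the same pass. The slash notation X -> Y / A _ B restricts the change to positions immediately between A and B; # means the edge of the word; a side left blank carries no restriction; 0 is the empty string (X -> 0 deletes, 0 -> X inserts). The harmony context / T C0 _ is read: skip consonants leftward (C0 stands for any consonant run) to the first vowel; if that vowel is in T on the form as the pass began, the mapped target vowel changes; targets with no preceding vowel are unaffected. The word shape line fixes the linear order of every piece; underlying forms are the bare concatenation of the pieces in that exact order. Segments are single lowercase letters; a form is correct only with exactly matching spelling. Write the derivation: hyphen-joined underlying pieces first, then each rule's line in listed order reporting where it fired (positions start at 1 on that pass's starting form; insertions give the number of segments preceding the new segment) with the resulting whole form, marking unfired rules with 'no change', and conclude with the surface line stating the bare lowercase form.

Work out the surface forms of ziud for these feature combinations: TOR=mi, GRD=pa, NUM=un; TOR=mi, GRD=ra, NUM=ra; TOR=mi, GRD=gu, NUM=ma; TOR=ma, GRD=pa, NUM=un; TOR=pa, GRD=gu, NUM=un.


cell TOR=mi, GRD=pa, NUM=un:
underlying: ziud-pe-az-fru
1. o -> e, u -> i / F C0 _: fires at position(s) 3: ziidpeazfru
2. f -> v, p -> b, s -> z, t -> d / V _ V: no change
surface: ziidpeazfru

cell TOR=mi, GRD=ra, NUM=ra:
underlying: ziud-pe-ri-sa
1. o -> e, u -> i / F C0 _: fires at position(s) 3: ziidperisa
2. f -> v, p -> b, s -> z, t -> d / V _ V: fires at position(s) 9: ziidperiza
surface: ziidperiza

cell TOR=mi, GRD=gu, NUM=ma:
underlying: ziud-pe-us-a
1. o -> e, u -> i / F C0 _: fires at position(s) 3, 7: ziidpeisa
2. f -> v, p -> b, s -> z, t -> d / V _ V: fires at position(s) 8: ziidpeiza
surface: ziidpeiza

cell TOR=ma, GRD=pa, NUM=un:
underlying: ziud-pig-az-fru
1. o -> e, u -> i / F C0 _: fires at position(s) 3: ziidpigazfru
2. f -> v, p -> b, s -> z, t -> d / V _ V: no change
surface: ziidpigazfru

cell TOR=pa, GRD=gu, NUM=un:
underlying: ziud-ddu-us-fru
1. o -> e, u -> i / F C0 _: fires at position(s) 3: ziiddduusfru
2. f -> v, p -> b, s -> z, t -> d / V _ V: no change
surface: ziiddduusfru


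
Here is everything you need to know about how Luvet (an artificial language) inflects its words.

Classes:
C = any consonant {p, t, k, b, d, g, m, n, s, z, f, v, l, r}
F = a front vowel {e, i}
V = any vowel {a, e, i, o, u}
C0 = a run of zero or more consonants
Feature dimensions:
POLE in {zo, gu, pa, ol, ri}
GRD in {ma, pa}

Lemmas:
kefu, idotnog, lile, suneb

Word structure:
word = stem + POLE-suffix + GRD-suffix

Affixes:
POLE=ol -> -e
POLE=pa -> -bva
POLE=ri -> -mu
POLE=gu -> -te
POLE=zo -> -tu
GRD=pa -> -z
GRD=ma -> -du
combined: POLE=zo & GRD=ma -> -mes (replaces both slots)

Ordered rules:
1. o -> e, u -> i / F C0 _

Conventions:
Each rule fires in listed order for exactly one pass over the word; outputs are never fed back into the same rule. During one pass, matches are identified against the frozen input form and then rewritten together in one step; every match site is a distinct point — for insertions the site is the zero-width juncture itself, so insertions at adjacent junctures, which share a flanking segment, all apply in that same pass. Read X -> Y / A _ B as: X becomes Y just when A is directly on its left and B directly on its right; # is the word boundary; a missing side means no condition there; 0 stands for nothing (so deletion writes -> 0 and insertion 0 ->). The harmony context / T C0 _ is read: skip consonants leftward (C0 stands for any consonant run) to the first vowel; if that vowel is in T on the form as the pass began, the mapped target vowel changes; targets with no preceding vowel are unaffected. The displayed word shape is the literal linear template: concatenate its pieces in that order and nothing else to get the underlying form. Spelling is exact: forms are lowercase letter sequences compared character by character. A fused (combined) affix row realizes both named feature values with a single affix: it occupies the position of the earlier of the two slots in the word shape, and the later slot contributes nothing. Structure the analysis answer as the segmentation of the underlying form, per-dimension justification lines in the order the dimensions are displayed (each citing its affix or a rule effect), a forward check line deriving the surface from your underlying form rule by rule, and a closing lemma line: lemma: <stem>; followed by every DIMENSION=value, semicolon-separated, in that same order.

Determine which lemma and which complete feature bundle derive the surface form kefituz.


underlying: kefu-tu-z
POLE=zo - signalled by the affix -tu
GRD=pa - signalled by the affix -z
check: kefutuz -> kefituz
lemma: kefu; POLE=zo; GRD=pa


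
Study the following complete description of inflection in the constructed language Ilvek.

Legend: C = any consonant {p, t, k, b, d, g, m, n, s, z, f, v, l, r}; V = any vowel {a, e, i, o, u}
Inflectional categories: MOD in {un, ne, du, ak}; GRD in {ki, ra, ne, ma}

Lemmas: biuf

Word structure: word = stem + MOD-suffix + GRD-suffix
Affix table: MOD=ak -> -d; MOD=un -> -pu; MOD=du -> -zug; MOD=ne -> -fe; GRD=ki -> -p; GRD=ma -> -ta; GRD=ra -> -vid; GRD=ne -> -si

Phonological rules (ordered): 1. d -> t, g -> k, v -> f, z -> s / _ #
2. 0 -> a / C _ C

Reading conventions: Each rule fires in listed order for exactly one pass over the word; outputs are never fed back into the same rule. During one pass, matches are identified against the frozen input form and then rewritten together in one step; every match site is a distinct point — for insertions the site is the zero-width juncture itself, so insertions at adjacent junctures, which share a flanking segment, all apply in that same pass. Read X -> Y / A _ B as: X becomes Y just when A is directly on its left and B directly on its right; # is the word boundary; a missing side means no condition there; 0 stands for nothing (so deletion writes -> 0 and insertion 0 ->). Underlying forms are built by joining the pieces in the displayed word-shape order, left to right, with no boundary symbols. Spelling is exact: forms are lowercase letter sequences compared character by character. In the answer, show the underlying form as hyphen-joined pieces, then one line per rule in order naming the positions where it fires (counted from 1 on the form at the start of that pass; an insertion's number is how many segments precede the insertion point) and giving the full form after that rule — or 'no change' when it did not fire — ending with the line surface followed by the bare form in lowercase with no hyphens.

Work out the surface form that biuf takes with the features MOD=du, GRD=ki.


underlying: biuf-zug-p
1. d -> t, g -> k, v -> f, z -> s / _ #: no change
2. 0 -> a / C _ C: inserts after position(s) 4, 7: biufazugap
surface: biufazugap


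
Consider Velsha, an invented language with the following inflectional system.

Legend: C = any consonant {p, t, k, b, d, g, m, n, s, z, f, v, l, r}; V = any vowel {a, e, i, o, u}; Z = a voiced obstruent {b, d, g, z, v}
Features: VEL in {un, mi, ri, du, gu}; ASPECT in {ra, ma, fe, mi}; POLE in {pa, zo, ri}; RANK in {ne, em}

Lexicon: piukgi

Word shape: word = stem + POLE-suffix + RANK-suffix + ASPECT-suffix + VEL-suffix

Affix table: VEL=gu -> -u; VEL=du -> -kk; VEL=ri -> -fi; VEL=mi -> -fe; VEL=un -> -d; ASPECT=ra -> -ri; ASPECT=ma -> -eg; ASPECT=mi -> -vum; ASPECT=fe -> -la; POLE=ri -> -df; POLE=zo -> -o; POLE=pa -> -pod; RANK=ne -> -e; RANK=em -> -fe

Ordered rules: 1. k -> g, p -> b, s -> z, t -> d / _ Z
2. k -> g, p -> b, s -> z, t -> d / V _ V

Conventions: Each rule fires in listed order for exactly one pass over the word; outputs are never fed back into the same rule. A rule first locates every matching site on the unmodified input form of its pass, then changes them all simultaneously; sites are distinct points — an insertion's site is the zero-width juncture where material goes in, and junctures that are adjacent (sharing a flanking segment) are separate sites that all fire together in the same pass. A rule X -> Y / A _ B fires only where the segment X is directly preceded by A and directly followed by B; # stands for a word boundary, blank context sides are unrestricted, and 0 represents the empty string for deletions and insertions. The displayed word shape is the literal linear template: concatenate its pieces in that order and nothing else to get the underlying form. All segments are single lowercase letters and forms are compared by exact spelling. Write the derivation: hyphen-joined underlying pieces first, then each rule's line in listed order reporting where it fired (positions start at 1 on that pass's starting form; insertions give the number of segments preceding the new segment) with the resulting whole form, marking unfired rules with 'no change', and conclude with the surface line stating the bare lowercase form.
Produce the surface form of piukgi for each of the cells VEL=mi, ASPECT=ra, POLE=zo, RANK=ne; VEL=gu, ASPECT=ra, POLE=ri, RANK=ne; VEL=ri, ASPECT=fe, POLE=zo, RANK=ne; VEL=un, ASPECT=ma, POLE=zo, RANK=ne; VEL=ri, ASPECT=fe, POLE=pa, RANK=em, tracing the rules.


cell VEL=mi, ASPECT=ra, POLE=zo, RANK=ne:
underlying: piukgi-o-e-ri-fe
1. k -> g, p -> b, s -> z, t -> d / _ Z: fires at position(s) 4: piuggioerife
2. k -> g, p -> b, s -> z, t -> d / V _ V: no change
surface: piuggioerife

cell VEL=gu, ASPECT=ra, POLE=ri, RANK=ne:
underlying: piukgi-df-e-ri-u
1. k -> g, p -> b, s -> z, t -> d / _ Z: fires at position(s) 4: piuggidferiu
2. k -> g, p -> b, s -> z, t -> d / V _ V: no change
surface: piuggidferiu

cell VEL=ri, ASPECT=fe, POLE=zo, RANK=ne:
underlying: piukgi-o-e-la-fi
1. k -> g, p -> b, s -> z, t -> d / _ Z: fires at position(s) 4: piuggioelafi
2. k -> g, p -> b, s -> z, t -> d / V _ V: no change
surface: piuggioelafi

cell VEL=un, ASPECT=ma, POLE=zo, RANK=ne:
underlying: piukgi-o-e-eg-d
1. k -> g, p -> b, s -> z, t -> d / _ Z: fires at position(s) 4: piuggioeegd
2. k -> g, p -> b, s -> z, t -> d / V _ V: no change
surface: piuggioeegd

cell VEL=ri, ASPECT=fe, POLE=pa, RANK=em:
underlying: piukgi-pod-fe-la-fi
1. k -> g, p -> b, s -> z, t -> d / _ Z: fires at position(s) 4: piuggipodfelafi
2. k -> g, p -> b, s -> z, t -> d / V _ V: fires at position(s) 7: piuggibodfelafi
surface: piuggibodfelafi


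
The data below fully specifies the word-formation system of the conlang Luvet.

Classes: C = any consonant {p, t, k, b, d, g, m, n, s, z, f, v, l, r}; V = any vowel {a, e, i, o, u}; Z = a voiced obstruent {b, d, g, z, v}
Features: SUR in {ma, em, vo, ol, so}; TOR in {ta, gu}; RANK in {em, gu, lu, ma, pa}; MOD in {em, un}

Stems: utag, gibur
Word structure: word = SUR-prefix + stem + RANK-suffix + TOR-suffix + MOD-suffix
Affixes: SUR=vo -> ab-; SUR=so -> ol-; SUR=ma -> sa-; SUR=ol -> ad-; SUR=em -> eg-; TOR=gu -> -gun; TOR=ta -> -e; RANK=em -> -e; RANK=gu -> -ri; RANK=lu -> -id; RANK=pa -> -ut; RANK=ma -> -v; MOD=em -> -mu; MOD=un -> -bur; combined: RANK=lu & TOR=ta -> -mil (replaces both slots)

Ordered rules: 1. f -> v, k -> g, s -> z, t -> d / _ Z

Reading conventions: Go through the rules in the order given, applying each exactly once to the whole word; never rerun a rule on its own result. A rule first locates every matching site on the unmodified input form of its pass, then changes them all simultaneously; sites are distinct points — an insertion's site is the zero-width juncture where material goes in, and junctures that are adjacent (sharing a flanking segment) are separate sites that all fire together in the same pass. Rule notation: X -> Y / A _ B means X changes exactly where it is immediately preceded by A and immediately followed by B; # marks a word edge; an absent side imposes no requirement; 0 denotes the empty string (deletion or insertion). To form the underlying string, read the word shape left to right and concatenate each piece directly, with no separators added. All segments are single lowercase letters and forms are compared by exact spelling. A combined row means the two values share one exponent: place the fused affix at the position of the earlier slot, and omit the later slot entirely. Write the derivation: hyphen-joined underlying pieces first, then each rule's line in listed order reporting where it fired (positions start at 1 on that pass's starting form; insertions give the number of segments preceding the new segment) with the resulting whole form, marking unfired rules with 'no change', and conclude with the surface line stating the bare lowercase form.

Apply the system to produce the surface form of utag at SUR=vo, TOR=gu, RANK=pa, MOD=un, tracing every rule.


underlying: ab-utag-ut-gun-bur
1. f -> v, k -> g, s -> z, t -> d / _ Z: fires at position(s) 8: abutagudgunbur
surface: abutagudgunbur


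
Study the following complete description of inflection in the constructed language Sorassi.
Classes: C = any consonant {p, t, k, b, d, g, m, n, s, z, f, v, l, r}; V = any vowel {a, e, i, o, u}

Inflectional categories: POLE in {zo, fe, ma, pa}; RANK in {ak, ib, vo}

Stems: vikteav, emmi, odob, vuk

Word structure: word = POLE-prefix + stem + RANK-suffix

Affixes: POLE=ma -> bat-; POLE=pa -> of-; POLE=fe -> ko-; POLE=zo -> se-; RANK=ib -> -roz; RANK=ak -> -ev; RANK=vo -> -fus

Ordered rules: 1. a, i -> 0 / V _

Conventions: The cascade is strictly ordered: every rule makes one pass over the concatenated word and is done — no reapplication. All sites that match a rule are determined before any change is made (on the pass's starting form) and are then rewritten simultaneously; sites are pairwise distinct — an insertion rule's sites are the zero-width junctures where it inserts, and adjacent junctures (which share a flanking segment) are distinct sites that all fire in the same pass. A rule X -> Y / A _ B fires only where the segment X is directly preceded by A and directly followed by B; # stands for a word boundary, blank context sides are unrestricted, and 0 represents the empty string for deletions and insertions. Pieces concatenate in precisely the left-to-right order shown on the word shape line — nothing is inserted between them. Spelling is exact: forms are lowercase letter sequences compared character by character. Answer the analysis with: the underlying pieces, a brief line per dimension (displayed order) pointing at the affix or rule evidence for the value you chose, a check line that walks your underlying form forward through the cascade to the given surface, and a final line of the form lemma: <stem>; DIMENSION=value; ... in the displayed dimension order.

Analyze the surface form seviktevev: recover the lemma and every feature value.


underlying: se-vikteav-ev
POLE=zo - signalled by the affix se-
RANK=ak - signalled by the affix -ev
check: sevikteavev -> seviktevev
lemma: vikteav; POLE=zo; RANK=ak


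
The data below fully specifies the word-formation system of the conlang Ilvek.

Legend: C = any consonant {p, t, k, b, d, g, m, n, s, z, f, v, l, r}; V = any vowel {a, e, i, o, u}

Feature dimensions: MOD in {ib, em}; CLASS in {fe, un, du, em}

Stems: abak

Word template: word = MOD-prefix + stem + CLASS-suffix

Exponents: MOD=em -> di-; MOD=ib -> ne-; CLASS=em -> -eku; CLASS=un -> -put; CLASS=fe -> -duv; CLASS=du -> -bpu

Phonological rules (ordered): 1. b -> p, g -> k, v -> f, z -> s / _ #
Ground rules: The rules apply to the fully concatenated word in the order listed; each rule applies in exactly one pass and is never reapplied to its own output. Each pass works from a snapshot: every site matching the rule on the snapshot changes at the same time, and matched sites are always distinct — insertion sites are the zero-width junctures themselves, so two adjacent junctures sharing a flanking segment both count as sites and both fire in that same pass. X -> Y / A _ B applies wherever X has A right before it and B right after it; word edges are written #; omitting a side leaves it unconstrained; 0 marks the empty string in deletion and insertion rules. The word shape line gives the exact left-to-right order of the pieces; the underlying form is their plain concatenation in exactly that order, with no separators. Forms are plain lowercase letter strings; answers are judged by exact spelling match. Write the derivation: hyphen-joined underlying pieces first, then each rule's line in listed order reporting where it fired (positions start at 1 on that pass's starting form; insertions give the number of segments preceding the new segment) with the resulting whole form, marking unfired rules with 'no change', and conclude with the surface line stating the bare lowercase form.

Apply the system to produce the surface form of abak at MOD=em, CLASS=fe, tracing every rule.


underlying: di-abak-duv
1. b -> p, g -> k, v -> f, z -> s / _ #: fires at position(s) 9: diabakduf
surface: diabakduf


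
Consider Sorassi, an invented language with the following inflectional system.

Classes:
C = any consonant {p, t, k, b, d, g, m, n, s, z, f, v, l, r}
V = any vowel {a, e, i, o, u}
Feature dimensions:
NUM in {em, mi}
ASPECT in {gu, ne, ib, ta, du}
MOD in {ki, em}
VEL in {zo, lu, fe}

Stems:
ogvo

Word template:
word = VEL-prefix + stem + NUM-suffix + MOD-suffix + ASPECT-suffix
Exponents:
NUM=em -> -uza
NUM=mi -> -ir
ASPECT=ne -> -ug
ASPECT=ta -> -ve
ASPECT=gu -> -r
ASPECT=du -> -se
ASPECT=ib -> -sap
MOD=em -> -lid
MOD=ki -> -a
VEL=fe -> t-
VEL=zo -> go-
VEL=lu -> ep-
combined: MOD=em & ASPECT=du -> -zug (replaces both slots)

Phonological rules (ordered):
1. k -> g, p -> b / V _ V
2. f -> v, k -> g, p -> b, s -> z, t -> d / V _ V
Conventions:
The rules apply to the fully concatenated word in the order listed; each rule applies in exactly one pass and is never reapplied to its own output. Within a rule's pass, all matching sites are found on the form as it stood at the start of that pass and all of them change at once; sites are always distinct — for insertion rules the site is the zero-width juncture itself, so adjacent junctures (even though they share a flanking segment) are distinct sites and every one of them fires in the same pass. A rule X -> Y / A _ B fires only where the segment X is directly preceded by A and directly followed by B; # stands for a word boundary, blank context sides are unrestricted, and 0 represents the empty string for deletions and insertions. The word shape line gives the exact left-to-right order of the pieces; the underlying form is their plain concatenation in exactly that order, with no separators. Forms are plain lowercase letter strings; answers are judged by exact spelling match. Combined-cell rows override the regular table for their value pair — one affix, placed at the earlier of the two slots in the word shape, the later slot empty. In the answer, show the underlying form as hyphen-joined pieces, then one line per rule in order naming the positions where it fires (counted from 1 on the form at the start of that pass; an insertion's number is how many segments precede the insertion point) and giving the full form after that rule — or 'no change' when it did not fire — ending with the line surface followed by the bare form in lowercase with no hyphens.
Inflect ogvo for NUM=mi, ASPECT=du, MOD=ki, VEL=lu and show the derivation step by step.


underlying: ep-ogvo-ir-a-se
1. k -> g, p -> b / V _ V: fires at position(s) 2: ebogvoirase
2. f -> v, k -> g, p -> b, s -> z, t -> d / V _ V: fires at position(s) 10: ebogvoiraze
surface: ebogvoiraze


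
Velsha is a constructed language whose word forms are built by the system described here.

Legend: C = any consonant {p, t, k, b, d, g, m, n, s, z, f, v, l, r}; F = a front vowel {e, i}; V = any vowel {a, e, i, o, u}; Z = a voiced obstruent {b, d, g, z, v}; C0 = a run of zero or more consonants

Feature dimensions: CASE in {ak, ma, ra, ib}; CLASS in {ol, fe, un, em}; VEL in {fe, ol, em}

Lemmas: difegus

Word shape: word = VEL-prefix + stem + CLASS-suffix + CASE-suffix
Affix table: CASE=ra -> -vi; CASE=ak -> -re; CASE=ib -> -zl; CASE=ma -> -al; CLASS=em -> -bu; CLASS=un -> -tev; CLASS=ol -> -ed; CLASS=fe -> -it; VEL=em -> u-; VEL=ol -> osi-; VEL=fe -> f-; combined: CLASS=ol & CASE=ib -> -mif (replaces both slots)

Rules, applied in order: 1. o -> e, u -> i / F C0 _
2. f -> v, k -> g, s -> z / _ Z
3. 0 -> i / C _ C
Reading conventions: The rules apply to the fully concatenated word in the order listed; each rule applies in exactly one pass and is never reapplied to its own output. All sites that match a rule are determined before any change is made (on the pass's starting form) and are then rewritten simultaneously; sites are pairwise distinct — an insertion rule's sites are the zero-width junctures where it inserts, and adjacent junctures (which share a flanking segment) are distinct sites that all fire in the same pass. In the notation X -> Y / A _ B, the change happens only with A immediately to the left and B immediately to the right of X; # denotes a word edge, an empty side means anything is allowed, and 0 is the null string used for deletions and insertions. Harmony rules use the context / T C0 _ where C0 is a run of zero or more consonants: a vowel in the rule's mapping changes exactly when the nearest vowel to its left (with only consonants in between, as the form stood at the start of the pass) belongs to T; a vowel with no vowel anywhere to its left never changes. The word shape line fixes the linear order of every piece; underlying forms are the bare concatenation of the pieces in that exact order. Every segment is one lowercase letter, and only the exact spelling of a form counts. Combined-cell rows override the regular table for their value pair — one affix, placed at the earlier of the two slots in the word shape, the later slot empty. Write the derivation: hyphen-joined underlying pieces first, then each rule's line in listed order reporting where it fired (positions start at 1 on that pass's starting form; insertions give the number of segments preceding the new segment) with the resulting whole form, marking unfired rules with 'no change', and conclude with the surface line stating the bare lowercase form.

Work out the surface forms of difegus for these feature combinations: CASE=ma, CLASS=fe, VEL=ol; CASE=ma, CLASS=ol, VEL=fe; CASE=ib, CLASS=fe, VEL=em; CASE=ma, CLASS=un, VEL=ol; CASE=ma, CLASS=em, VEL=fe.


cell CASE=ma, CLASS=fe, VEL=ol:
underlying: osi-difegus-it-al
1. o -> e, u -> i / F C0 _: fires at position(s) 9: osidifegisital
2. f -> v, k -> g, s -> z / _ Z: no change
3. 0 -> i / C _ C: no change
surface: osidifegisital

cell CASE=ma, CLASS=ol, VEL=fe:
underlying: f-difegus-ed-al
1. o -> e, u -> i / F C0 _: fires at position(s) 7: fdifegisedal
2. f -> v, k -> g, s -> z / _ Z: fires at position(s) 1: vdifegisedal
3. 0 -> i / C _ C: inserts after position(s) 1: vidifegisedal
surface: vidifegisedal

cell CASE=ib, CLASS=fe, VEL=em:
underlying: u-difegus-it-zl
1. o -> e, u -> i / F C0 _: fires at position(s) 7: udifegisitzl
2. f -> v, k -> g, s -> z / _ Z: no change
3. 0 -> i / C _ C: inserts after position(s) 10, 11: udifegisitizil
surface: udifegisitizil

cell CASE=ma, CLASS=un, VEL=ol:
underlying: osi-difegus-tev-al
1. o -> e, u -> i / F C0 _: fires at position(s) 9: osidifegisteval
2. f -> v, k -> g, s -> z / _ Z: no change
3. 0 -> i / C _ C: inserts after position(s) 10: osidifegisiteval
surface: osidifegisiteval

cell CASE=ma, CLASS=em, VEL=fe:
underlying: f-difegus-bu-al
1. o -> e, u -> i / F C0 _: fires at position(s) 7: fdifegisbual
2. f -> v, k -> g, s -> z / _ Z: fires at position(s) 1, 8: vdifegizbual
3. 0 -> i / C _ C: inserts after position(s) 1, 8: vidifegizibual
surface: vidifegizibual
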